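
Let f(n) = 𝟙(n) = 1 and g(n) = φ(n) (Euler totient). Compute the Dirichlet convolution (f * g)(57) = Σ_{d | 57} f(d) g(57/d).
(𝟙 * φ)(57) = 57

Divisors of 57: [1, 3, 19, 57]. For each d | 57:
  d = 1: 𝟙(1) · φ(57/1) = 1 · 36 = 36
  d = 3: 𝟙(3) · φ(57/3) = 1 · 18 = 18
  d = 19: 𝟙(19) · φ(57/19) = 1 · 2 = 2
  d = 57: 𝟙(57) · φ(57/57) = 1 · 1 = 1
Summing: (𝟙 * φ)(57) = 36 + 18 + 2 + 1 = 57.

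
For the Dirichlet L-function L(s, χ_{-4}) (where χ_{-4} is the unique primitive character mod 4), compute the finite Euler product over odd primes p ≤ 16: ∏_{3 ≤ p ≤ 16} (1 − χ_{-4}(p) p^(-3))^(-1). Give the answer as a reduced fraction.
∏ = 17910767875/18484721664

The odd primes p ≤ 16 are [3, 5, 7, 11, 13]. For each, χ(p) = 1 if p ≡ 1 mod 4, χ(p) = −1 if p ≡ 3 mod 4. Taking (1 − χ(p)/p^3)^(-1) = p^3/(p^3 − χ(p)): (1 − (-1)/3^3)^(-1) · (1 − (1)/5^3)^(-1) · (1 − (-1)/7^3)^(-1) · (1 − (-1)/11^3)^(-1) · (1 − (1)/13^3)^(-1) = 17910767875/18484721664.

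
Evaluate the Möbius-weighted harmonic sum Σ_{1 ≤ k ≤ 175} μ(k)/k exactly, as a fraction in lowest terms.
Σ μ(k)/k = -291895861671370214401988773976597804369856804354890517841750669749/27764983964554203230141949225149376041830084932479143674493613998285

Values of μ(k) for 1 ≤ k ≤ 175: μ(1) = 1, μ(2) = -1, μ(3) = -1, μ(5) = -1, μ(6) = 1, μ(7) = -1, μ(10) = 1, μ(11) = -1, μ(13) = -1, μ(14) = 1, μ(15) = 1, μ(17) = -1, μ(19) = -1, μ(21) = 1, μ(22) = 1, μ(23) = -1, μ(26) = 1, μ(29) = -1, μ(30) = -1, μ(31) = -1, μ(33) = 1, μ(34) = 1, μ(35) = 1, μ(37) = -1, μ(38) = 1, μ(39) = 1, μ(41) = -1, μ(42) = -1, μ(43) = -1, μ(46) = 1, μ(47) = -1, μ(51) = 1, μ(53) = -1, μ(55) = 1, μ(57) = 1, μ(58) = 1, μ(59) = -1, μ(61) = -1, μ(62) = 1, μ(65) = 1, μ(66) = -1, μ(67) = -1, μ(69) = 1, μ(70) = -1, μ(71) = -1, μ(73) = -1, μ(74) = 1, μ(77) = 1, μ(78) = -1, μ(79) = -1, μ(82) = 1, μ(83) = -1, μ(85) = 1, μ(86) = 1, μ(87) = 1, μ(89) = -1, μ(91) = 1, μ(93) = 1, μ(94) = 1, μ(95) = 1, μ(97) = -1, μ(101) = -1, μ(102) = -1, μ(103) = -1, μ(105) = -1, μ(106) = 1, μ(107) = -1, μ(109) = -1, μ(110) = -1, μ(111) = 1, μ(113) = -1, μ(114) = -1, μ(115) = 1, μ(118) = 1, μ(119) = 1, μ(122) = 1, μ(123) = 1, μ(127) = -1, μ(129) = 1, μ(130) = -1, μ(131) = -1, μ(133) = 1, μ(134) = 1, μ(137) = -1, μ(138) = -1, μ(139) = -1, μ(141) = 1, μ(142) = 1, μ(143) = 1, μ(145) = 1, μ(146) = 1, μ(149) = -1, μ(151) = -1, μ(154) = -1, μ(155) = 1, μ(157) = -1, μ(158) = 1, μ(159) = 1, μ(161) = 1, μ(163) = -1, μ(165) = -1, μ(166) = 1, μ(167) = -1, μ(170) = -1, μ(173) = -1, μ(174) = -1, with μ = 0 on non-squarefree integers. Summing μ(k)/k for k where μ(k) ≠ 0 gives -291895861671370214401988773976597804369856804354890517841750669749/27764983964554203230141949225149376041830084932479143674493613998285 ≈ -0.0105. (PNT ⟺ this sum → 0 as n → ∞.)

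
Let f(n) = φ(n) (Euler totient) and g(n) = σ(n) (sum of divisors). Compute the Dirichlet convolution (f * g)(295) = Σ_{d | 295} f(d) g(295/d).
(φ * σ)(295) = 1180

Divisors of 295: [1, 5, 59, 295]. For each d | 295:
  d = 1: φ(1) · σ(295/1) = 1 · 360 = 360
  d = 5: φ(5) · σ(295/5) = 4 · 60 = 240
  d = 59: φ(59) · σ(295/59) = 58 · 6 = 348
  d = 295: φ(295) · σ(295/295) = 232 · 1 = 232
Summing: (φ * σ)(295) = 360 + 240 + 348 + 232 = 1180.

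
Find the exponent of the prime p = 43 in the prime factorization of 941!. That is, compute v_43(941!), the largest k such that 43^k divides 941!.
v_43(941!) = 21

Legendre's formula: v_p(n!) = Σ_{k ≥ 1} ⌊n / p^k⌋. For p = 43, n = 941, the terms are:
  ⌊941/43^1⌋ = ⌊941/43⌋ = 21
(the next term ⌊941/43^2⌋ = 0, terminating the sum). Summing: v_43(941!) = 21 = 21.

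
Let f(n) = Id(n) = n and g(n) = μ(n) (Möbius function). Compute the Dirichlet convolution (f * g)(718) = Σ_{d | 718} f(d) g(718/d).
(Id * μ)(718) = 358

Divisors of 718: [1, 2, 359, 718]. For each d | 718:
  d = 1: Id(1) · μ(718/1) = 1 · 1 = 1
  d = 2: Id(2) · μ(718/2) = 2 · -1 = -2
  d = 359: Id(359) · μ(718/359) = 359 · -1 = -359
  d = 718: Id(718) · μ(718/718) = 718 · 1 = 718
Summing: (Id * μ)(718) = 1 + -2 + -359 + 718 = 358.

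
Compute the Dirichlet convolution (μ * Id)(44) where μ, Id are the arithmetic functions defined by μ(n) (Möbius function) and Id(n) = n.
(μ * Id)(44) = 20

Divisors of 44: [1, 2, 4, 11, 22, 44]. For each d | 44:
  d = 1: μ(1) · Id(44/1) = 1 · 44 = 44
  d = 2: μ(2) · Id(44/2) = -1 · 22 = -22
  d = 4: μ(4) · Id(44/4) = 0 · 11 = 0
  d = 11: μ(11) · Id(44/11) = -1 · 4 = -4
  d = 22: μ(22) · Id(44/22) = 1 · 2 = 2
  d = 44: μ(44) · Id(44/44) = 0 · 1 = 0
Summing: (μ * Id)(44) = 44 + -22 + 0 + -4 + 2 + 0 = 20.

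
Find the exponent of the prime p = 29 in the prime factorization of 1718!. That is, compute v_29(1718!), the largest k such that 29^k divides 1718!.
v_29(1718!) = 61

Legendre's formula: v_p(n!) = Σ_{k ≥ 1} ⌊n / p^k⌋. For p = 29, n = 1718, the terms are:
  ⌊1718/29^1⌋ = ⌊1718/29⌋ = 59
  ⌊1718/29^2⌋ = ⌊1718/841⌋ = 2
(the next term ⌊1718/29^3⌋ = 0, terminating the sum). Summing: v_29(1718!) = 59 + 2 = 61.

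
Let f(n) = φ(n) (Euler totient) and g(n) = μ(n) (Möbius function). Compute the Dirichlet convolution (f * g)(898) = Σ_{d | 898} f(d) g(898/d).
(φ * μ)(898) = 0

Divisors of 898: [1, 2, 449, 898]. For each d | 898:
  d = 1: φ(1) · μ(898/1) = 1 · 1 = 1
  d = 2: φ(2) · μ(898/2) = 1 · -1 = -1
  d = 449: φ(449) · μ(898/449) = 448 · -1 = -448
  d = 898: φ(898) · μ(898/898) = 448 · 1 = 448
Summing: (φ * μ)(898) = 1 + -1 + -448 + 448 = 0.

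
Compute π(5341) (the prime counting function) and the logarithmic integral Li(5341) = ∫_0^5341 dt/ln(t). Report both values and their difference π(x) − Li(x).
π(5341) = 706;  Li(5341) ≈ 724.16;  π(x) − Li(x) ≈ -18.16.

Direct count of primes ≤ 5341 gives π(5341) = 706. Numerical evaluation of the logarithmic integral gives Li(5341) ≈ 724.16. The difference π(x) − Li(x) ≈ -18.16 is typically negative for small/moderate x (Li(x) overestimates), though Littlewood's theorem shows this sign changes infinitely often.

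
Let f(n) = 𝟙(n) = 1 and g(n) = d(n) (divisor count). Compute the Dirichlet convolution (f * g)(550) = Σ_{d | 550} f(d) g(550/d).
(𝟙 * d)(550) = 54

Divisors of 550: [1, 2, 5, 10, 11, 22, 25, 50, 55, 110, 275, 550]. For each d | 550:
  d = 1: 𝟙(1) · d(550/1) = 1 · 12 = 12
  d = 2: 𝟙(2) · d(550/2) = 1 · 6 = 6
  d = 5: 𝟙(5) · d(550/5) = 1 · 8 = 8
  d = 10: 𝟙(10) · d(550/10) = 1 · 4 = 4
  d = 11: 𝟙(11) · d(550/11) = 1 · 6 = 6
  d = 22: 𝟙(22) · d(550/22) = 1 · 3 = 3
  d = 25: 𝟙(25) · d(550/25) = 1 · 4 = 4
  d = 50: 𝟙(50) · d(550/50) = 1 · 2 = 2
  d = 55: 𝟙(55) · d(550/55) = 1 · 4 = 4
  d = 110: 𝟙(110) · d(550/110) = 1 · 2 = 2
  d = 275: 𝟙(275) · d(550/275) = 1 · 2 = 2
  d = 550: 𝟙(550) · d(550/550) = 1 · 1 = 1
Summing: (𝟙 * d)(550) = 12 + 6 + 8 + 4 + 6 + 3 + 4 + 2 + 4 + 2 + 2 + 1 = 54.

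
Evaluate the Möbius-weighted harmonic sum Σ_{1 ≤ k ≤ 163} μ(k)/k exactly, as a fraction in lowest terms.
Σ μ(k)/k = 74505990747655733376890176919471583349281305895342692670863053/5766152219975951659023630035336134306565384015606066319856068810

Values of μ(k) for 1 ≤ k ≤ 163: μ(1) = 1, μ(2) = -1, μ(3) = -1, μ(5) = -1, μ(6) = 1, μ(7) = -1, μ(10) = 1, μ(11) = -1, μ(13) = -1, μ(14) = 1, μ(15) = 1, μ(17) = -1, μ(19) = -1, μ(21) = 1, μ(22) = 1, μ(23) = -1, μ(26) = 1, μ(29) = -1, μ(30) = -1, μ(31) = -1, μ(33) = 1, μ(34) = 1, μ(35) = 1, μ(37) = -1, μ(38) = 1, μ(39) = 1, μ(41) = -1, μ(42) = -1, μ(43) = -1, μ(46) = 1, μ(47) = -1, μ(51) = 1, μ(53) = -1, μ(55) = 1, μ(57) = 1, μ(58) = 1, μ(59) = -1, μ(61) = -1, μ(62) = 1, μ(65) = 1, μ(66) = -1, μ(67) = -1, μ(69) = 1, μ(70) = -1, μ(71) = -1, μ(73) = -1, μ(74) = 1, μ(77) = 1, μ(78) = -1, μ(79) = -1, μ(82) = 1, μ(83) = -1, μ(85) = 1, μ(86) = 1, μ(87) = 1, μ(89) = -1, μ(91) = 1, μ(93) = 1, μ(94) = 1, μ(95) = 1, μ(97) = -1, μ(101) = -1, μ(102) = -1, μ(103) = -1, μ(105) = -1, μ(106) = 1, μ(107) = -1, μ(109) = -1, μ(110) = -1, μ(111) = 1, μ(113) = -1, μ(114) = -1, μ(115) = 1, μ(118) = 1, μ(119) = 1, μ(122) = 1, μ(123) = 1, μ(127) = -1, μ(129) = 1, μ(130) = -1, μ(131) = -1, μ(133) = 1, μ(134) = 1, μ(137) = -1, μ(138) = -1, μ(139) = -1, μ(141) = 1, μ(142) = 1, μ(143) = 1, μ(145) = 1, μ(146) = 1, μ(149) = -1, μ(151) = -1, μ(154) = -1, μ(155) = 1, μ(157) = -1, μ(158) = 1, μ(159) = 1, μ(161) = 1, μ(163) = -1, with μ = 0 on non-squarefree integers. Summing μ(k)/k for k where μ(k) ≠ 0 gives 74505990747655733376890176919471583349281305895342692670863053/5766152219975951659023630035336134306565384015606066319856068810 ≈ 0.0129. (PNT ⟺ this sum → 0 as n → ∞.)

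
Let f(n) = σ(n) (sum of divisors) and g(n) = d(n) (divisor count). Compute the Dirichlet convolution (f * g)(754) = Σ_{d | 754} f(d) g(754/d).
(σ * d)(754) = 2560

Divisors of 754: [1, 2, 13, 26, 29, 58, 377, 754]. For each d | 754:
  d = 1: σ(1) · d(754/1) = 1 · 8 = 8
  d = 2: σ(2) · d(754/2) = 3 · 4 = 12
  d = 13: σ(13) · d(754/13) = 14 · 4 = 56
  d = 26: σ(26) · d(754/26) = 42 · 2 = 84
  d = 29: σ(29) · d(754/29) = 30 · 4 = 120
  d = 58: σ(58) · d(754/58) = 90 · 2 = 180
  d = 377: σ(377) · d(754/377) = 420 · 2 = 840
  d = 754: σ(754) · d(754/754) = 1260 · 1 = 1260
Summing: (σ * d)(754) = 8 + 12 + 56 + 84 + 120 + 180 + 840 + 1260 = 2560.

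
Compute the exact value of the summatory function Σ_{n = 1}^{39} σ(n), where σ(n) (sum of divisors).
Σ_{n ≤ 39} σ(n) = 1252

Compute σ(n) for each 1 ≤ n ≤ 39: σ(1) = 1, σ(2) = 3, σ(3) = 4, σ(4) = 7, σ(5) = 6, σ(6) = 12, σ(7) = 8, σ(8) = 15, σ(9) = 13, σ(10) = 18, σ(11) = 12, σ(12) = 28, σ(13) = 14, σ(14) = 24, σ(15) = 24, σ(16) = 31, σ(17) = 18, σ(18) = 39, σ(19) = 20, σ(20) = 42, σ(21) = 32, σ(22) = 36, σ(23) = 24, σ(24) = 60, σ(25) = 31, σ(26) = 42, σ(27) = 40, σ(28) = 56, σ(29) = 30, σ(30) = 72, σ(31) = 32, σ(32) = 63, σ(33) = 48, σ(34) = 54, σ(35) = 48, σ(36) = 91, σ(37) = 38, σ(38) = 60, σ(39) = 56. Summing all 39 values: 1252. (Average order: Σ_{n ≤ x} σ(n) ~ (π²/12) x². For x = 39, (π²/12)·39² ≈ 1250.97.)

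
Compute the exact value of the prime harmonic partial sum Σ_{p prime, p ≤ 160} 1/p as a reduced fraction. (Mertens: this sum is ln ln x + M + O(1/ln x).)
Σ 1/p = 67195167335560670940823020383181530154843058347995389615845419/35375166993717494840635767087951744212057570647889977422429870

π(160) = 37, so the primes ≤ 160 are [2, 3, 5, 7, 11, 13, 17, 19, 23, 29, 31, 37, 41, 43, 47, 53, 59, 61, 67, 71, 73, 79, 83, 89, 97, 101, 103, 107, 109, 113, 127, 131, 137, 139, 149, 151, 157]. Summing 1/p over these primes: 67195167335560670940823020383181530154843058347995389615845419/35375166993717494840635767087951744212057570647889977422429870 ≈ 1.8995. Mertens estimate ln ln(160) + 0.2615 ≈ 1.8859.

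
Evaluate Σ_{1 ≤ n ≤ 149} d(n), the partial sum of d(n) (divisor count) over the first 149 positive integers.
Σ_{n ≤ 149} d(n) = 768

Compute d(n) for each 1 ≤ n ≤ 149: d(1) = 1, d(2) = 2, d(3) = 2, d(4) = 3, d(5) = 2, d(6) = 4, d(7) = 2, d(8) = 4, d(9) = 3, d(10) = 4, d(11) = 2, d(12) = 6, d(13) = 2, d(14) = 4, d(15) = 4, d(16) = 5, d(17) = 2, d(18) = 6, d(19) = 2, d(20) = 6, d(21) = 4, d(22) = 4, d(23) = 2, d(24) = 8, d(25) = 3, d(26) = 4, d(27) = 4, d(28) = 6, d(29) = 2, d(30) = 8, d(31) = 2, d(32) = 6, d(33) = 4, d(34) = 4, d(35) = 4, d(36) = 9, d(37) = 2, d(38) = 4, d(39) = 4, d(40) = 8, d(41) = 2, d(42) = 8, d(43) = 2, d(44) = 6, d(45) = 6, d(46) = 4, d(47) = 2, d(48) = 10, d(49) = 3, d(50) = 6, d(51) = 4, d(52) = 6, d(53) = 2, d(54) = 8, d(55) = 4, d(56) = 8, d(57) = 4, d(58) = 4, d(59) = 2, d(60) = 12, d(61) = 2, d(62) = 4, d(63) = 6, d(64) = 7, d(65) = 4, d(66) = 8, d(67) = 2, d(68) = 6, d(69) = 4, d(70) = 8, d(71) = 2, d(72) = 12, d(73) = 2, d(74) = 4, d(75) = 6, d(76) = 6, d(77) = 4, d(78) = 8, d(79) = 2, d(80) = 10, d(81) = 5, d(82) = 4, d(83) = 2, d(84) = 12, d(85) = 4, d(86) = 4, d(87) = 4, d(88) = 8, d(89) = 2, d(90) = 12, d(91) = 4, d(92) = 6, d(93) = 4, d(94) = 4, d(95) = 4, d(96) = 12, d(97) = 2, d(98) = 6, d(99) = 6, d(100) = 9, d(101) = 2, d(102) = 8, d(103) = 2, d(104) = 8, d(105) = 8, d(106) = 4, d(107) = 2, d(108) = 12, d(109) = 2, d(110) = 8, d(111) = 4, d(112) = 10, d(113) = 2, d(114) = 8, d(115) = 4, d(116) = 6, d(117) = 6, d(118) = 4, d(119) = 4, d(120) = 16, d(121) = 3, d(122) = 4, d(123) = 4, d(124) = 6, d(125) = 4, d(126) = 12, d(127) = 2, d(128) = 8, d(129) = 4, d(130) = 8, d(131) = 2, d(132) = 12, d(133) = 4, d(134) = 4, d(135) = 8, d(136) = 8, d(137) = 2, d(138) = 8, d(139) = 2, d(140) = 12, d(141) = 4, d(142) = 4, d(143) = 4, d(144) = 15, d(145) = 4, d(146) = 4, d(147) = 6, d(148) = 6, d(149) = 2. Summing all 149 values: 768. (Dirichlet's divisor formula: Σ_{n ≤ x} d(n) = x ln(x) + (2γ − 1) x + O(√x). For x = 149, the asymptotic estimate is ≈ 768.60.)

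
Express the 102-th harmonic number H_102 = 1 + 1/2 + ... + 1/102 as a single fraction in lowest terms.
H_102 = 1466680552926312970266451896162877432149019/281670315928038407744716588098661706369472

Direct summation: H_102 = 1 + 1/2 + ... + 1/102. The least common denominator is lcm(1, ..., 102) = 7041757898200960193617914702466542659236800; over this denominator the numerator is 7041757898200960193617914702466542659236800 + 3520878949100480096808957351233271329618400 + 2347252632733653397872638234155514219745600 + 1760439474550240048404478675616635664809200 + 1408351579640192038723582940493308531847360 + 1173626316366826698936319117077757109872800 + 1005965414028708599088273528923791808462400 + 880219737275120024202239337808317832404600 + 782417544244551132624212744718504739915200 + 704175789820096019361791470246654265923680 + 640159808927360017601628609315140241748800 + 586813158183413349468159558538878554936400 + 541673684476996937970608823266657127633600 + 502982707014354299544136764461895904231200 + 469450526546730679574527646831102843949120 + 440109868637560012101119668904158916202300 + 414221052835350599624583217792149568190400 + 391208772122275566312106372359252369957600 + 370618836747418957558837615919291718907200 + 352087894910048009680895735123327132961840 + 335321804676236199696091176307930602820800 + 320079904463680008800814304657570120874400 + 306163386878302617113822378368110550401600 + 293406579091706674734079779269439277468200 + 281670315928038407744716588098661706369472 + 270836842238498468985304411633328563816800 + 260805848081517044208070914906168246638400 + 251491353507177149772068382230947952115600 + 242819237868998627366134989740225608939200 + 234725263273365339787263823415551421974560 + 227153480587127748181223054918275569652800 + 220054934318780006050559834452079458101150 + 213386602975786672533876203105046747249600 + 207110526417675299812291608896074784095200 + 201193082805741719817654705784758361692480 + 195604386061137783156053186179626184978800 + 190317781032458383611294991958555207006400 + 185309418373709478779418807959645859453600 + 180557894825665645990202941088885709211200 + 176043947455024004840447867561663566480920 + 171750192639047809600436943962598601444800 + 167660902338118099848045588153965301410400 + 163761811586068841712044527964338201377600 + 160039952231840004400407152328785060437200 + 156483508848910226524842548943700947983040 + 153081693439151308556911189184055275200800 + 149824636131935323268466270265245588494400 + 146703289545853337367039889634719638734100 + 143709344861244085584039075560541686923200 + 140835157964019203872358294049330853184736 + 138073684278450199874861072597383189396800 + 135418421119249234492652205816664281908400 + 132863356569829437615432352876727219985600 + 130402924040758522104035457453084123319200 + 128031961785472003520325721863028048349760 + 125745676753588574886034191115473976057800 + 123539612249139652519612538639763906302400 + 121409618934499313683067494870112804469600 + 119351828783067121925727367838415977275200 + 117362631636682669893631911707775710987280 + 115438654068868199895375650860107256708800 + 113576740293563874090611527459137784826400 + 111773934892078733232030392102643534273600 + 110027467159390003025279917226039729050575 + 108334736895399387594121764653331425526720 + 106693301487893336266938101552523373624800 + 105100864152253137218177831380097651630400 + 103555263208837649906145804448037392047600 + 102054462292767539037940792789370183467200 + 100596541402870859908827352892379180846240 + 99179688707055777374900207076993558580800 + 97802193030568891578026593089813092489400 + 96462436961656988953670064417349899441600 + 95158890516229191805647495979277603503200 + 93890105309346135914905529366220568789824 + 92654709186854739389709403979822929726800 + 91451401275337145371661229902162891678400 + 90278947412832822995101470544442854605600 + 89136175926594432830606515221095476699200 + 88021973727512002420223933780831783240460 + 86935282693839014736023638302056082212800 + 85875096319523904800218471981299300722400 + 84840456604830845706239936174295694689600 + 83830451169059049924022794076982650705200 + 82844210567070119924916643558429913638080 + 81880905793034420856022263982169100688800 + 80939745956332875788711663246741869646400 + 80019976115920002200203576164392530218600 + 79120875260684945995706906769286996171200 + 78241754424455113262421274471850473991520 + 77381954925285276852944117609522446804800 + 76540846719575654278455594592027637600400 + 75717826862375916060407684972758523217600 + 74912318065967661634233135132622794247200 + 74123767349483791511767523183858343781440 + 73351644772926668683519944817359819367050 + 72595442249494434985751697963572604734400 + 71854672430622042792019537780270843461600 + 71128867658595557511292067701682249083200 + 70417578982009601936179147024665426592368 + 69720375229712477164533808935312303556800 + 69036842139225099937430536298691594698400 = 36667013823157824256661297404071935803725475, so H_102 = 36667013823157824256661297404071935803725475/7041757898200960193617914702466542659236800; reducing by gcd(36667013823157824256661297404071935803725475, 7041757898200960193617914702466542659236800) = 25 gives 1466680552926312970266451896162877432149019/281670315928038407744716588098661706369472 ≈ 5.20708. (The PNT-adjacent estimate ln(102) + γ ≈ 5.20219 matches within O(1/n).)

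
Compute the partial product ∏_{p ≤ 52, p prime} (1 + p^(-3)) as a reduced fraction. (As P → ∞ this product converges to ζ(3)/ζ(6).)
∏ = 8015182591485824614015950466842624/6783810016842653083409665472454505

The primes p ≤ 52 are [2, 3, 5, 7, 11, 13, 17, 19, 23, 29, 31, 37, 41, 43, 47]. For each, (1 + 1/p^3) = (p^3 + 1)/p^3. Multiplying these fractions over p ∈ [2, 3, 5, 7, 11, 13, 17, 19, 23, 29, 31, 37, 41, 43, 47] gives 8015182591485824614015950466842624/6783810016842653083409665472454505. (In the limit P → ∞ this tends to ζ(3)/ζ(6).)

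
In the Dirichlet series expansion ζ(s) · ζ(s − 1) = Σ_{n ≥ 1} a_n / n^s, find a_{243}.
σ(243) = 364

In the product (Σ m^0/m^s)(Σ k / k^s) = Σ (Σ_{d | n} d) / n^s, the coefficient of 1/n^s is σ(n) = Σ_{d | n} d. For n = 243, divisors are [1, 3, 9, 27, 81, 243]; summing: σ(243) = 364.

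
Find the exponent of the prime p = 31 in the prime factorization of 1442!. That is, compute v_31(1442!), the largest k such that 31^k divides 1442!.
v_31(1442!) = 47

Legendre's formula: v_p(n!) = Σ_{k ≥ 1} ⌊n / p^k⌋. For p = 31, n = 1442, the terms are:
  ⌊1442/31^1⌋ = ⌊1442/31⌋ = 46
  ⌊1442/31^2⌋ = ⌊1442/961⌋ = 1
(the next term ⌊1442/31^3⌋ = 0, terminating the sum). Summing: v_31(1442!) = 46 + 1 = 47.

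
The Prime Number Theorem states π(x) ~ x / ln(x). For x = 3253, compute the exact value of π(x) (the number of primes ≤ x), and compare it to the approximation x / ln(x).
π(3253) = 459;  x/ln(x) ≈ 402.23;  relative error ≈ 12.37%.

Directly count primes up to 3253: π(3253) = 459. The PNT approximation gives 3253/ln(3253) ≈ 3253/8.08733 ≈ 402.23. Relative error (π(x) − x/ln(x)) / π(x) ≈ 12.37%; the approximation is known to undercount slightly (Li(x) is a better estimate).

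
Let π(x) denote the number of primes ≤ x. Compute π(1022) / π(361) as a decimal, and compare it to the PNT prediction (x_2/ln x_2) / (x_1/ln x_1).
π(1022)/π(361) = 172/72 ≈ 2.3889;  PNT prediction ≈ 2.4059.

π(361) = 72 and π(1022) = 172, so π(1022)/π(361) ≈ 2.3889. The PNT-predicted ratio is (1022/ln(1022)) / (361/ln(361)) ≈ 2.4059. The two agree to within a few percent, as expected.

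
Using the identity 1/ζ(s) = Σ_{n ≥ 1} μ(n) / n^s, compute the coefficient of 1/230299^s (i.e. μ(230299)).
μ(230299) = 1

Factor n = 230299 = 17 · 19 · 23 · 31. μ(n) = 0 if any exponent ≥ 2 (not squarefree); otherwise μ(n) = (−1)^{ω(n)} where ω(n) is the number of distinct prime factors. Applying: μ(230299) = 1.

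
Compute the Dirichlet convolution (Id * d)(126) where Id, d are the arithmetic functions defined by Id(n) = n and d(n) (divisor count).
(Id * d)(126) = 648

Divisors of 126: [1, 2, 3, 6, 7, 9, 14, 18, 21, 42, 63, 126]. For each d | 126:
  d = 1: Id(1) · d(126/1) = 1 · 12 = 12
  d = 2: Id(2) · d(126/2) = 2 · 6 = 12
  d = 3: Id(3) · d(126/3) = 3 · 8 = 24
  d = 6: Id(6) · d(126/6) = 6 · 4 = 24
  d = 7: Id(7) · d(126/7) = 7 · 6 = 42
  d = 9: Id(9) · d(126/9) = 9 · 4 = 36
  d = 14: Id(14) · d(126/14) = 14 · 3 = 42
  d = 18: Id(18) · d(126/18) = 18 · 2 = 36
  d = 21: Id(21) · d(126/21) = 21 · 4 = 84
  d = 42: Id(42) · d(126/42) = 42 · 2 = 84
  d = 63: Id(63) · d(126/63) = 63 · 2 = 126
  d = 126: Id(126) · d(126/126) = 126 · 1 = 126
Summing: (Id * d)(126) = 12 + 12 + 24 + 24 + 42 + 36 + 42 + 36 + 84 + 84 + 126 + 126 = 648.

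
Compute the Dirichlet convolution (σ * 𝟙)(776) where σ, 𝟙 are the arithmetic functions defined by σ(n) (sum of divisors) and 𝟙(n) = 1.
(σ * 𝟙)(776) = 2574

Divisors of 776: [1, 2, 4, 8, 97, 194, 388, 776]. For each d | 776:
  d = 1: σ(1) · 𝟙(776/1) = 1 · 1 = 1
  d = 2: σ(2) · 𝟙(776/2) = 3 · 1 = 3
  d = 4: σ(4) · 𝟙(776/4) = 7 · 1 = 7
  d = 8: σ(8) · 𝟙(776/8) = 15 · 1 = 15
  d = 97: σ(97) · 𝟙(776/97) = 98 · 1 = 98
  d = 194: σ(194) · 𝟙(776/194) = 294 · 1 = 294
  d = 388: σ(388) · 𝟙(776/388) = 686 · 1 = 686
  d = 776: σ(776) · 𝟙(776/776) = 1470 · 1 = 1470
Summing: (σ * 𝟙)(776) = 1 + 3 + 7 + 15 + 98 + 294 + 686 + 1470 = 2574.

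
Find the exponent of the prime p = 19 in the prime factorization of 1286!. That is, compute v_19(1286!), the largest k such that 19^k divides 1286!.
v_19(1286!) = 70

Legendre's formula: v_p(n!) = Σ_{k ≥ 1} ⌊n / p^k⌋. For p = 19, n = 1286, the terms are:
  ⌊1286/19^1⌋ = ⌊1286/19⌋ = 67
  ⌊1286/19^2⌋ = ⌊1286/361⌋ = 3
(the next term ⌊1286/19^3⌋ = 0, terminating the sum). Summing: v_19(1286!) = 67 + 3 = 70.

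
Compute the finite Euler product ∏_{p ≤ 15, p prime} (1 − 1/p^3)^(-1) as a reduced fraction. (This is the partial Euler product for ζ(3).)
∏ = 39364325/32767248

The primes p ≤ 15 are [2, 3, 5, 7, 11, 13]. For each prime, (1 − 1/p^3)^(-1) = p^3 / (p^3 − 1). The product is (1 − 1/2^3)^(-1), (1 − 1/3^3)^(-1), (1 − 1/5^3)^(-1), (1 − 1/7^3)^(-1), (1 − 1/11^3)^(-1), (1 − 1/13^3)^(-1) = ∏ p^3 / (p^3 − 1) = 39364325/32767248.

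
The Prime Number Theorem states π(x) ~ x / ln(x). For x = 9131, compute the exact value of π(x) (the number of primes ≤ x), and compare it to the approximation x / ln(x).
π(9131) = 1131;  x/ln(x) ≈ 1001.27;  relative error ≈ 11.47%.

Directly count primes up to 9131: π(9131) = 1131. The PNT approximation gives 9131/ln(9131) ≈ 9131/9.11943 ≈ 1001.27. Relative error (π(x) − x/ln(x)) / π(x) ≈ 11.47%; the approximation is known to undercount slightly (Li(x) is a better estimate).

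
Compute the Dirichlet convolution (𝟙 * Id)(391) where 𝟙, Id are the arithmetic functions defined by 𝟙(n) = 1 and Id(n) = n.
(𝟙 * Id)(391) = 432

Divisors of 391: [1, 17, 23, 391]. For each d | 391:
  d = 1: 𝟙(1) · Id(391/1) = 1 · 391 = 391
  d = 17: 𝟙(17) · Id(391/17) = 1 · 23 = 23
  d = 23: 𝟙(23) · Id(391/23) = 1 · 17 = 17
  d = 391: 𝟙(391) · Id(391/391) = 1 · 1 = 1
Summing: (𝟙 * Id)(391) = 391 + 23 + 17 + 1 = 432.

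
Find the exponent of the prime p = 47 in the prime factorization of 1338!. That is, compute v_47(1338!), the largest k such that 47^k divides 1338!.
v_47(1338!) = 28

Legendre's formula: v_p(n!) = Σ_{k ≥ 1} ⌊n / p^k⌋. For p = 47, n = 1338, the terms are:
  ⌊1338/47^1⌋ = ⌊1338/47⌋ = 28
(the next term ⌊1338/47^2⌋ = 0, terminating the sum). Summing: v_47(1338!) = 28 = 28.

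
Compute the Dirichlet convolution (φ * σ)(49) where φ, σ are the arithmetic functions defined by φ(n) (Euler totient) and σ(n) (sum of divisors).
(φ * σ)(49) = 147

Divisors of 49: [1, 7, 49]. For each d | 49:
  d = 1: φ(1) · σ(49/1) = 1 · 57 = 57
  d = 7: φ(7) · σ(49/7) = 6 · 8 = 48
  d = 49: φ(49) · σ(49/49) = 42 · 1 = 42
Summing: (φ * σ)(49) = 57 + 48 + 42 = 147.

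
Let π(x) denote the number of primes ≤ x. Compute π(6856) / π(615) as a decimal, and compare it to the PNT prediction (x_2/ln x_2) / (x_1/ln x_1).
π(6856)/π(615) = 881/112 ≈ 7.8661;  PNT prediction ≈ 8.1047.

π(615) = 112 and π(6856) = 881, so π(6856)/π(615) ≈ 7.8661. The PNT-predicted ratio is (6856/ln(6856)) / (615/ln(615)) ≈ 8.1047. The two agree to within a few percent, as expected.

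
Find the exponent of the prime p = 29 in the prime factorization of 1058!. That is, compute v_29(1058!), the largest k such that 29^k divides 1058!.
v_29(1058!) = 37

Legendre's formula: v_p(n!) = Σ_{k ≥ 1} ⌊n / p^k⌋. For p = 29, n = 1058, the terms are:
  ⌊1058/29^1⌋ = ⌊1058/29⌋ = 36
  ⌊1058/29^2⌋ = ⌊1058/841⌋ = 1
(the next term ⌊1058/29^3⌋ = 0, terminating the sum). Summing: v_29(1058!) = 36 + 1 = 37.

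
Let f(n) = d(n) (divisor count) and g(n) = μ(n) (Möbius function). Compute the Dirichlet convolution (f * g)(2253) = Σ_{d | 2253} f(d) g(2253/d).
(d * μ)(2253) = 1

Divisors of 2253: [1, 3, 751, 2253]. For each d | 2253:
  d = 1: d(1) · μ(2253/1) = 1 · 1 = 1
  d = 3: d(3) · μ(2253/3) = 2 · -1 = -2
  d = 751: d(751) · μ(2253/751) = 2 · -1 = -2
  d = 2253: d(2253) · μ(2253/2253) = 4 · 1 = 4
Summing: (d * μ)(2253) = 1 + -2 + -2 + 4 = 1.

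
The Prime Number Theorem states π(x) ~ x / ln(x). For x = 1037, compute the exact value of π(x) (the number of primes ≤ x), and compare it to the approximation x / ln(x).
π(1037) = 174;  x/ln(x) ≈ 149.34;  relative error ≈ 14.17%.

Directly count primes up to 1037: π(1037) = 174. The PNT approximation gives 1037/ln(1037) ≈ 1037/6.94409 ≈ 149.34. Relative error (π(x) − x/ln(x)) / π(x) ≈ 14.17%; the approximation is known to undercount slightly (Li(x) is a better estimate).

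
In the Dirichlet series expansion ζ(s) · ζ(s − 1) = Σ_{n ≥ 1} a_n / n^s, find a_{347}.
σ(347) = 348

In the product (Σ m^0/m^s)(Σ k / k^s) = Σ (Σ_{d | n} d) / n^s, the coefficient of 1/n^s is σ(n) = Σ_{d | n} d. For n = 347, divisors are [1, 347]; summing: σ(347) = 348.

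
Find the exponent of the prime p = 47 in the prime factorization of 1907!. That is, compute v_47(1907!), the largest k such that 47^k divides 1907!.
v_47(1907!) = 40

Legendre's formula: v_p(n!) = Σ_{k ≥ 1} ⌊n / p^k⌋. For p = 47, n = 1907, the terms are:
  ⌊1907/47^1⌋ = ⌊1907/47⌋ = 40
(the next term ⌊1907/47^2⌋ = 0, terminating the sum). Summing: v_47(1907!) = 40 = 40.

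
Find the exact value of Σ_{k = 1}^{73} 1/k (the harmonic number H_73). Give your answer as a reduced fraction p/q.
H_73 = 667084944417653637854891458725877/136851726813476721146087646859200

Direct summation: H_73 = 1 + 1/2 + ... + 1/73. The least common denominator is lcm(1, ..., 73) = 410555180440430163438262940577600; over this denominator the numerator is 410555180440430163438262940577600 + 205277590220215081719131470288800 + 136851726813476721146087646859200 + 102638795110107540859565735144400 + 82111036088086032687652588115520 + 68425863406738360573043823429600 + 58650740062918594776894705796800 + 51319397555053770429782867572200 + 45617242271158907048695882286400 + 41055518044043016343826294057760 + 37323198221857287585296630961600 + 34212931703369180286521911714800 + 31581167726186935649097149275200 + 29325370031459297388447352898400 + 27370345362695344229217529371840 + 25659698777526885214891433786100 + 24150304731790009614015467092800 + 22808621135579453524347941143200 + 21608167391601587549382260030400 + 20527759022021508171913147028880 + 19550246687639531592298235265600 + 18661599110928643792648315480800 + 17850225236540441888620127851200 + 17106465851684590143260955857400 + 16422207217617206537530517623104 + 15790583863093467824548574637600 + 15205747423719635682898627428800 + 14662685015729648694223676449200 + 14157075187601040118560791054400 + 13685172681347672114608764685920 + 13243715498078392368976223889600 + 12829849388763442607445716893050 + 12441066073952429195098876987200 + 12075152365895004807007733546400 + 11730148012583718955378941159360 + 11404310567789726762173970571600 + 11096085957849463876709809204800 + 10804083695800793774691130015200 + 10527055908728978549699049758400 + 10263879511010754085956573514440 + 10013540986351955205811291233600 + 9775123343819765796149117632800 + 9547794893963492172982859083200 + 9330799555464321896324157740400 + 9123448454231781409739176457280 + 8925112618270220944310063925600 + 8735216605115535392303466820800 + 8553232925842295071630477928700 + 8378677151845513539556386542400 + 8211103608808603268765258811552 + 8050101577263336538005155697600 + 7895291931546733912274287318800 + 7746324159253399310155904539200 + 7602873711859817841449313714400 + 7464639644371457517059326192320 + 7331342507864824347111838224600 + 7202722463867195849794086676800 + 7078537593800520059280395527200 + 6958562380346273956580727806400 + 6842586340673836057304382342960 + 6730412794105412515381359681600 + 6621857749039196184488111944800 + 6516748895879843864099411755200 + 6414924694381721303722858446525 + 6316233545237387129819429855040 + 6220533036976214597549438493600 + 6127689260304927812511387172800 + 6037576182947502403503866773200 + 5950075078846813962873375950400 + 5865074006291859477689470579680 + 5782467330146903710398069585600 + 5702155283894863381086985285800 + 5624043567677125526551547131200 = 2001254833252960913564674376177631, so H_73 = 2001254833252960913564674376177631/410555180440430163438262940577600; reducing by gcd(2001254833252960913564674376177631, 410555180440430163438262940577600) = 3 gives 667084944417653637854891458725877/136851726813476721146087646859200 ≈ 4.87451. (The PNT-adjacent estimate ln(73) + γ ≈ 4.86768 matches within O(1/n).)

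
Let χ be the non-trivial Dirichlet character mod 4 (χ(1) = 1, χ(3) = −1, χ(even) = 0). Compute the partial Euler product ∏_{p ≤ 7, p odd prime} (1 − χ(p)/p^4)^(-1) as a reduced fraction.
∏ = 40516875/40968512

The odd primes p ≤ 7 are [3, 5, 7]. For each, χ(p) = 1 if p ≡ 1 mod 4, χ(p) = −1 if p ≡ 3 mod 4. Taking (1 − χ(p)/p^4)^(-1) = p^4/(p^4 − χ(p)): (1 − (-1)/3^4)^(-1) · (1 − (1)/5^4)^(-1) · (1 − (-1)/7^4)^(-1) = 40516875/40968512.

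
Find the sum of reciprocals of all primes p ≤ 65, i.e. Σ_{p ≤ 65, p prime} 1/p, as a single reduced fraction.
Σ 1/p = 201015517717077830328949/117288381359406970983270

π(65) = 18, so the primes ≤ 65 are [2, 3, 5, 7, 11, 13, 17, 19, 23, 29, 31, 37, 41, 43, 47, 53, 59, 61]. Summing 1/p over these primes: 201015517717077830328949/117288381359406970983270 ≈ 1.7139. Mertens estimate ln ln(65) + 0.2615 ≈ 1.6905.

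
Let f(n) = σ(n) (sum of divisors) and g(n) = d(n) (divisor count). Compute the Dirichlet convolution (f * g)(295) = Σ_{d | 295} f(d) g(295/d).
(σ * d)(295) = 496

Divisors of 295: [1, 5, 59, 295]. For each d | 295:
  d = 1: σ(1) · d(295/1) = 1 · 4 = 4
  d = 5: σ(5) · d(295/5) = 6 · 2 = 12
  d = 59: σ(59) · d(295/59) = 60 · 2 = 120
  d = 295: σ(295) · d(295/295) = 360 · 1 = 360
Summing: (σ * d)(295) = 4 + 12 + 120 + 360 = 496.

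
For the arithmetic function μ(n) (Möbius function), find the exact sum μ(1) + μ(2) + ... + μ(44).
Σ_{n ≤ 44} μ(n) = -3

Compute μ(n) for each 1 ≤ n ≤ 44: μ(1) = 1, μ(2) = -1, μ(3) = -1, μ(4) = 0, μ(5) = -1, μ(6) = 1, μ(7) = -1, μ(8) = 0, μ(9) = 0, μ(10) = 1, μ(11) = -1, μ(12) = 0, μ(13) = -1, μ(14) = 1, μ(15) = 1, μ(16) = 0, μ(17) = -1, μ(18) = 0, μ(19) = -1, μ(20) = 0, μ(21) = 1, μ(22) = 1, μ(23) = -1, μ(24) = 0, μ(25) = 0, μ(26) = 1, μ(27) = 0, μ(28) = 0, μ(29) = -1, μ(30) = -1, μ(31) = -1, μ(32) = 0, μ(33) = 1, μ(34) = 1, μ(35) = 1, μ(36) = 0, μ(37) = -1, μ(38) = 1, μ(39) = 1, μ(40) = 0, μ(41) = -1, μ(42) = -1, μ(43) = -1, μ(44) = 0. Summing all 44 values: -3. (Mertens function M(x) = Σ_{n ≤ x} μ(n); on average M(x) should be small (PNT ⟺ M(x) = o(x)).)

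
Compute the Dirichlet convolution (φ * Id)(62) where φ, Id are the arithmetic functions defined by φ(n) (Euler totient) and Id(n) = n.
(φ * Id)(62) = 183

Divisors of 62: [1, 2, 31, 62]. For each d | 62:
  d = 1: φ(1) · Id(62/1) = 1 · 62 = 62
  d = 2: φ(2) · Id(62/2) = 1 · 31 = 31
  d = 31: φ(31) · Id(62/31) = 30 · 2 = 60
  d = 62: φ(62) · Id(62/62) = 30 · 1 = 30
Summing: (φ * Id)(62) = 62 + 31 + 60 + 30 = 183.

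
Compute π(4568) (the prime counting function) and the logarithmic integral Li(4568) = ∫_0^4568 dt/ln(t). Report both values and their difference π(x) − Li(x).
π(4568) = 619;  Li(4568) ≈ 633.29;  π(x) − Li(x) ≈ -14.29.

Direct count of primes ≤ 4568 gives π(4568) = 619. Numerical evaluation of the logarithmic integral gives Li(4568) ≈ 633.29. The difference π(x) − Li(x) ≈ -14.29 is typically negative for small/moderate x (Li(x) overestimates), though Littlewood's theorem shows this sign changes infinitely often.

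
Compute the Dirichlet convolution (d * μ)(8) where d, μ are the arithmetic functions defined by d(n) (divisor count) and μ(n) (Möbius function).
(d * μ)(8) = 1

Divisors of 8: [1, 2, 4, 8]. For each d | 8:
  d = 1: d(1) · μ(8/1) = 1 · 0 = 0
  d = 2: d(2) · μ(8/2) = 2 · 0 = 0
  d = 4: d(4) · μ(8/4) = 3 · -1 = -3
  d = 8: d(8) · μ(8/8) = 4 · 1 = 4
Summing: (d * μ)(8) = 0 + 0 + -3 + 4 = 1.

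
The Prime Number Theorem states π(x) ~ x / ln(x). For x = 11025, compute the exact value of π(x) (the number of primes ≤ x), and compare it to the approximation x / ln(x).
π(11025) = 1336;  x/ln(x) ≈ 1184.48;  relative error ≈ 11.34%.

Directly count primes up to 11025: π(11025) = 1336. The PNT approximation gives 11025/ln(11025) ≈ 11025/9.30792 ≈ 1184.48. Relative error (π(x) − x/ln(x)) / π(x) ≈ 11.34%; the approximation is known to undercount slightly (Li(x) is a better estimate).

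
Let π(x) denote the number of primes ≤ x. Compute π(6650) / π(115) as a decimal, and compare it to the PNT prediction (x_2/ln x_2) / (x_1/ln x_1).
π(6650)/π(115) = 856/30 ≈ 28.5333;  PNT prediction ≈ 31.1712.

π(115) = 30 and π(6650) = 856, so π(6650)/π(115) ≈ 28.5333. The PNT-predicted ratio is (6650/ln(6650)) / (115/ln(115)) ≈ 31.1712. The two agree to within a few percent, as expected.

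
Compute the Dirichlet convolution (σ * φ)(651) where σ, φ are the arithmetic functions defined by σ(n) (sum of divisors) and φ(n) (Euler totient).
(σ * φ)(651) = 5208

Divisors of 651: [1, 3, 7, 21, 31, 93, 217, 651]. For each d | 651:
  d = 1: σ(1) · φ(651/1) = 1 · 360 = 360
  d = 3: σ(3) · φ(651/3) = 4 · 180 = 720
  d = 7: σ(7) · φ(651/7) = 8 · 60 = 480
  d = 21: σ(21) · φ(651/21) = 32 · 30 = 960
  d = 31: σ(31) · φ(651/31) = 32 · 12 = 384
  d = 93: σ(93) · φ(651/93) = 128 · 6 = 768
  d = 217: σ(217) · φ(651/217) = 256 · 2 = 512
  d = 651: σ(651) · φ(651/651) = 1024 · 1 = 1024
Summing: (σ * φ)(651) = 360 + 720 + 480 + 960 + 384 + 768 + 512 + 1024 = 5208.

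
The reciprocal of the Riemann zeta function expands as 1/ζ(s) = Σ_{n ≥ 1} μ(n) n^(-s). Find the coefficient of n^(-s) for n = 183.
μ(183) = 1

Factor n = 183 = 3 · 61. μ(n) = 0 if any exponent ≥ 2 (not squarefree); otherwise μ(n) = (−1)^{ω(n)} where ω(n) is the number of distinct prime factors. Applying: μ(183) = 1.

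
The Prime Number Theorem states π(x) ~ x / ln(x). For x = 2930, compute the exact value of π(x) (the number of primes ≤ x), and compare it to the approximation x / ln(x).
π(2930) = 423;  x/ln(x) ≈ 367.04;  relative error ≈ 13.23%.

Directly count primes up to 2930: π(2930) = 423. The PNT approximation gives 2930/ln(2930) ≈ 2930/7.98276 ≈ 367.04. Relative error (π(x) − x/ln(x)) / π(x) ≈ 13.23%; the approximation is known to undercount slightly (Li(x) is a better estimate).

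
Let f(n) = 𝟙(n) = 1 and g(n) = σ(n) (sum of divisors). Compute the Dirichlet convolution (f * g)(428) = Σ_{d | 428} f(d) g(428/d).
(𝟙 * σ)(428) = 1199

Divisors of 428: [1, 2, 4, 107, 214, 428]. For each d | 428:
  d = 1: 𝟙(1) · σ(428/1) = 1 · 756 = 756
  d = 2: 𝟙(2) · σ(428/2) = 1 · 324 = 324
  d = 4: 𝟙(4) · σ(428/4) = 1 · 108 = 108
  d = 107: 𝟙(107) · σ(428/107) = 1 · 7 = 7
  d = 214: 𝟙(214) · σ(428/214) = 1 · 3 = 3
  d = 428: 𝟙(428) · σ(428/428) = 1 · 1 = 1
Summing: (𝟙 * σ)(428) = 756 + 324 + 108 + 7 + 3 + 1 = 1199.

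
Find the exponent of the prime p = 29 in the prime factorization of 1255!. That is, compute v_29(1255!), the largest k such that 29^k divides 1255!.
v_29(1255!) = 44

Legendre's formula: v_p(n!) = Σ_{k ≥ 1} ⌊n / p^k⌋. For p = 29, n = 1255, the terms are:
  ⌊1255/29^1⌋ = ⌊1255/29⌋ = 43
  ⌊1255/29^2⌋ = ⌊1255/841⌋ = 1
(the next term ⌊1255/29^3⌋ = 0, terminating the sum). Summing: v_29(1255!) = 43 + 1 = 44.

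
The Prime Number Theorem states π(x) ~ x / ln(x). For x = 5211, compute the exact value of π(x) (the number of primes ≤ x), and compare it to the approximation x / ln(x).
π(5211) = 693;  x/ln(x) ≈ 608.87;  relative error ≈ 12.14%.

Directly count primes up to 5211: π(5211) = 693. The PNT approximation gives 5211/ln(5211) ≈ 5211/8.55853 ≈ 608.87. Relative error (π(x) − x/ln(x)) / π(x) ≈ 12.14%; the approximation is known to undercount slightly (Li(x) is a better estimate).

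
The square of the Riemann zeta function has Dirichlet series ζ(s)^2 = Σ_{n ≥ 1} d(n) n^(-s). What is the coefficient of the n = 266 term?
d(266) = 8

ζ(s)^2 = (Σ 1/m^s)(Σ 1/k^s). The coefficient of 1/n^s in the product is the number of ordered pairs (m, k) with mk = n, which equals d(n). For n = 266, divisors are [1, 2, 7, 14, 19, 38, 133, 266], so d(266) = 8.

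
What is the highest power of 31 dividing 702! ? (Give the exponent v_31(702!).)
v_31(702!) = 22

Legendre's formula: v_p(n!) = Σ_{k ≥ 1} ⌊n / p^k⌋. For p = 31, n = 702, the terms are:
  ⌊702/31^1⌋ = ⌊702/31⌋ = 22
(the next term ⌊702/31^2⌋ = 0, terminating the sum). Summing: v_31(702!) = 22 = 22.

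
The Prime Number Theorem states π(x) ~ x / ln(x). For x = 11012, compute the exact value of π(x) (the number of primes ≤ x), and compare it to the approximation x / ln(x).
π(11012) = 1336;  x/ln(x) ≈ 1183.23;  relative error ≈ 11.44%.

Directly count primes up to 11012: π(11012) = 1336. The PNT approximation gives 11012/ln(11012) ≈ 11012/9.30674 ≈ 1183.23. Relative error (π(x) − x/ln(x)) / π(x) ≈ 11.44%; the approximation is known to undercount slightly (Li(x) is a better estimate).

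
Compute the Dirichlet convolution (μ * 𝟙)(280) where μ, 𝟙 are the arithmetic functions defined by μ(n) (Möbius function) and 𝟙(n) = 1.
(μ * 𝟙)(280) = 0

Divisors of 280: [1, 2, 4, 5, 7, 8, 10, 14, 20, 28, 35, 40, 56, 70, 140, 280]. For each d | 280:
  d = 1: μ(1) · 𝟙(280/1) = 1 · 1 = 1
  d = 2: μ(2) · 𝟙(280/2) = -1 · 1 = -1
  d = 4: μ(4) · 𝟙(280/4) = 0 · 1 = 0
  d = 5: μ(5) · 𝟙(280/5) = -1 · 1 = -1
  d = 7: μ(7) · 𝟙(280/7) = -1 · 1 = -1
  d = 8: μ(8) · 𝟙(280/8) = 0 · 1 = 0
  d = 10: μ(10) · 𝟙(280/10) = 1 · 1 = 1
  d = 14: μ(14) · 𝟙(280/14) = 1 · 1 = 1
  d = 20: μ(20) · 𝟙(280/20) = 0 · 1 = 0
  d = 28: μ(28) · 𝟙(280/28) = 0 · 1 = 0
  d = 35: μ(35) · 𝟙(280/35) = 1 · 1 = 1
  d = 40: μ(40) · 𝟙(280/40) = 0 · 1 = 0
  d = 56: μ(56) · 𝟙(280/56) = 0 · 1 = 0
  d = 70: μ(70) · 𝟙(280/70) = -1 · 1 = -1
  d = 140: μ(140) · 𝟙(280/140) = 0 · 1 = 0
  d = 280: μ(280) · 𝟙(280/280) = 0 · 1 = 0
Summing: (μ * 𝟙)(280) = 1 + -1 + 0 + -1 + -1 + 0 + 1 + 1 + 0 + 0 + 1 + 0 + 0 + -1 + 0 + 0 = 0.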